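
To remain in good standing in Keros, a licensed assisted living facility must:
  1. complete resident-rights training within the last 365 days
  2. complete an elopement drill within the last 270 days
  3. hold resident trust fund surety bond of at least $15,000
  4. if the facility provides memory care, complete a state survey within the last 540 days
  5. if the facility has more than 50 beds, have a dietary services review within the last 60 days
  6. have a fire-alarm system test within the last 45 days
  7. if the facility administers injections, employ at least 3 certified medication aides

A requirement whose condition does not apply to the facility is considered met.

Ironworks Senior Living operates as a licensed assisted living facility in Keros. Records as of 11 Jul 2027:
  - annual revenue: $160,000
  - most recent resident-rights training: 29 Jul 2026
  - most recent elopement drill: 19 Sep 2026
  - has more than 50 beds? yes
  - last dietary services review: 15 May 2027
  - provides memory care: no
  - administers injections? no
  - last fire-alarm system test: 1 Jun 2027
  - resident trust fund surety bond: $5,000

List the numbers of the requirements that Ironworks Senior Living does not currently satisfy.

1. resident-rights training 347 days ago vs limit 365 → met
2. elopement drill 295 days ago vs limit 270 → not met
3. resident trust fund surety bond $5,000 < $15,000 → not met
4. condition 'provides memory care' does not hold → requirement n/a → met
5. condition 'has more than 50 beds' holds; dietary services review 57 days ago vs limit 60 → met
6. fire-alarm system test 40 days ago vs limit 45 → met
7. condition 'administers injections' does not hold → requirement n/a → met
Not met: 2, 3

2, 3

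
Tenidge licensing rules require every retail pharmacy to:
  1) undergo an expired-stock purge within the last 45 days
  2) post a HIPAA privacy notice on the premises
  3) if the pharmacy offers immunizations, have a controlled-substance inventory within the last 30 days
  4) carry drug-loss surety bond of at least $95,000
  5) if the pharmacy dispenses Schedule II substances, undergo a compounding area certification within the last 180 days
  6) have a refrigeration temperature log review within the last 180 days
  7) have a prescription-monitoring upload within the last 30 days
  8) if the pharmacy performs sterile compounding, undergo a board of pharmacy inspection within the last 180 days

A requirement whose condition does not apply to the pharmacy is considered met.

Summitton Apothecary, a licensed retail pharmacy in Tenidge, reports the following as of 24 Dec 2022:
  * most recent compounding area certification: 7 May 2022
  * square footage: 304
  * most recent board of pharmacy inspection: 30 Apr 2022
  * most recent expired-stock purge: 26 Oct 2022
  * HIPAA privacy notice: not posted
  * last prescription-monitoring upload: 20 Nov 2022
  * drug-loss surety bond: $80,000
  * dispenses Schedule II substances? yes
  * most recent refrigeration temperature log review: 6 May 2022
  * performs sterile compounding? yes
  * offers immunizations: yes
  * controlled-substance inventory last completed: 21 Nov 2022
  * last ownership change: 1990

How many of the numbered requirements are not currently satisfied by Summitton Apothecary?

1. expired-stock purge 59 days ago vs limit 45 → not met
2. HIPAA privacy notice absent → not met
3. condition 'offers immunizations' holds; controlled-substance inventory 33 days ago vs limit 30 → not met
4. drug-loss surety bond $80,000 < $95,000 → not met
5. condition 'dispenses Schedule II substances' holds; compounding area certification 231 days ago vs limit 180 → not met
6. refrigeration temperature log review 232 days ago vs limit 180 → not met
7. prescription-monitoring upload 34 days ago vs limit 30 → not met
8. condition 'performs sterile compounding' holds; board of pharmacy inspection 238 days ago vs limit 180 → not met
Not met: 8 of 8

8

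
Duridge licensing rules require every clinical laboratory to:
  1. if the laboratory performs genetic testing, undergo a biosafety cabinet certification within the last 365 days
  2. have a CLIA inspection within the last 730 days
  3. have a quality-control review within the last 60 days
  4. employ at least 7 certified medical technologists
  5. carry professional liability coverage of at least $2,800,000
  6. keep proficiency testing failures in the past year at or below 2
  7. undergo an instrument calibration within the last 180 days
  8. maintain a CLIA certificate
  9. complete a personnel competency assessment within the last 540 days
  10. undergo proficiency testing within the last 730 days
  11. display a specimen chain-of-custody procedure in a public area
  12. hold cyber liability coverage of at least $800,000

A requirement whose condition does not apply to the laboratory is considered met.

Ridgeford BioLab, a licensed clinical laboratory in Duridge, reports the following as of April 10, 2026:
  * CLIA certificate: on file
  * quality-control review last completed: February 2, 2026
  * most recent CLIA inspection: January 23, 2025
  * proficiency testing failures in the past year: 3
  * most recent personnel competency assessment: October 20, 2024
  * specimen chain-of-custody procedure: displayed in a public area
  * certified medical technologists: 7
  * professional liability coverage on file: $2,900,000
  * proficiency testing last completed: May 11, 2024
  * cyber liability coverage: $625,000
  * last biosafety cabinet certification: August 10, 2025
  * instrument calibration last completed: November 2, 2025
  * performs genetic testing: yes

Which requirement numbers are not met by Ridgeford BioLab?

3, 6, 12

1. condition 'performs genetic testing' holds; biosafety cabinet certification 243 days ago vs limit 365 → met
2. CLIA inspection 442 days ago vs limit 730 → met
3. quality-control review 67 days ago vs limit 60 → not met
4. certified medical technologists 7 ≥ 7 → met
5. professional liability coverage $2,900,000 ≥ $2,800,000 → met
6. proficiency testing failures in the past year 3 > 2 → not met
7. instrument calibration 159 days ago vs limit 180 → met
8. CLIA certificate present → met
9. personnel competency assessment 537 days ago vs limit 540 → met
10. proficiency testing 699 days ago vs limit 730 → met
11. specimen chain-of-custody procedure present → met
12. cyber liability coverage $625,000 < $800,000 → not met
Not met: 3, 6, 12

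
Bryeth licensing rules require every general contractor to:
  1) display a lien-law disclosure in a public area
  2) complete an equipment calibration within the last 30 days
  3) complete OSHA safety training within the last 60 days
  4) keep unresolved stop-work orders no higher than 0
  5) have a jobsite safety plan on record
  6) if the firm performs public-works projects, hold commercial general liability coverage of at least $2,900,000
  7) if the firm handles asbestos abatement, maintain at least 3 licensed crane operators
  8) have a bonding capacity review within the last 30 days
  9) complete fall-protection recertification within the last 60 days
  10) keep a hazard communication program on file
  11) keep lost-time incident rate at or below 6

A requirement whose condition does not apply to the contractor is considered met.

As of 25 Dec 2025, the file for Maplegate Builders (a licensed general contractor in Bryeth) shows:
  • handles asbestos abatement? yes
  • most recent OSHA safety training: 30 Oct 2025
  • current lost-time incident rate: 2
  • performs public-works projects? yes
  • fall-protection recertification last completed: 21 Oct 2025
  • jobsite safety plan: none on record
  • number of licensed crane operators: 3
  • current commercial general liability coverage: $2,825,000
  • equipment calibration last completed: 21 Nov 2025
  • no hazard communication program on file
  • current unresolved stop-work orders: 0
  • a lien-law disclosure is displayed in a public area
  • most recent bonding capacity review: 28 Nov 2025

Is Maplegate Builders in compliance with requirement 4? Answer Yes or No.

Yes

4. unresolved stop-work orders 0 ≤ 0 → met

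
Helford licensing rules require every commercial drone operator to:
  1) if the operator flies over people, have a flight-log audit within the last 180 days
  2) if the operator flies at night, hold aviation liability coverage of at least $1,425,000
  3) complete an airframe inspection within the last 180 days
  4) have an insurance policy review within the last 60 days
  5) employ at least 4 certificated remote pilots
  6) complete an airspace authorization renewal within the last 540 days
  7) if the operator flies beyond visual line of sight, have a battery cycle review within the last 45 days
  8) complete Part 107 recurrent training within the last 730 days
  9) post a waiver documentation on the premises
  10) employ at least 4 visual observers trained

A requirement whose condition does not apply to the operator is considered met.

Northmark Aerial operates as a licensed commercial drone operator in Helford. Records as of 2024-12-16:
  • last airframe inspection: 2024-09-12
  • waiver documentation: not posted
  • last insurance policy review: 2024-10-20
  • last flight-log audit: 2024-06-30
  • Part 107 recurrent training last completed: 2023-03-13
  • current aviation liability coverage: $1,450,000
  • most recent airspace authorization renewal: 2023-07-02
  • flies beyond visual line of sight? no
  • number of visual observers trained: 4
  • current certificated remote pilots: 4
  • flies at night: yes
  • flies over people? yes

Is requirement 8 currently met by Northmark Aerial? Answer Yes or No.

Yes

8. Part 107 recurrent training 644 days ago vs limit 730 → met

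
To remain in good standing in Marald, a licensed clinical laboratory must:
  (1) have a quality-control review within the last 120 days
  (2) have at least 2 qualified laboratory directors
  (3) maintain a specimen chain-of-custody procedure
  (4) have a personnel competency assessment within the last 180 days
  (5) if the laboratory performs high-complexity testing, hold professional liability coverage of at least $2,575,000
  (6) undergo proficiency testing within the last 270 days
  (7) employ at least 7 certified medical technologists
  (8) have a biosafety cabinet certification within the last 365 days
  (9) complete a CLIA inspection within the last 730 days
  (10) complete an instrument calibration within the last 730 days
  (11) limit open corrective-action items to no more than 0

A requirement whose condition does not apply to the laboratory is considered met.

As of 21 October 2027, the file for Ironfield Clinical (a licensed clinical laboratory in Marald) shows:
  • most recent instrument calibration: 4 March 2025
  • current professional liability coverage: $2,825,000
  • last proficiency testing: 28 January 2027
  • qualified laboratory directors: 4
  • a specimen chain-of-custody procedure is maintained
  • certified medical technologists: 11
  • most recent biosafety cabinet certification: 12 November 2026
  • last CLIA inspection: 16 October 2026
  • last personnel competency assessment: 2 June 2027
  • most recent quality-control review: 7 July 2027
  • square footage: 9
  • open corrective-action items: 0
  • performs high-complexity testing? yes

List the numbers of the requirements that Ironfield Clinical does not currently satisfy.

1. quality-control review 106 days ago vs limit 120 → met
2. qualified laboratory directors 4 ≥ 2 → met
3. specimen chain-of-custody procedure present → met
4. personnel competency assessment 141 days ago vs limit 180 → met
5. condition 'performs high-complexity testing' holds; professional liability coverage $2,825,000 ≥ $2,575,000 → met
6. proficiency testing 266 days ago vs limit 270 → met
7. certified medical technologists 11 ≥ 7 → met
8. biosafety cabinet certification 343 days ago vs limit 365 → met
9. CLIA inspection 370 days ago vs limit 730 → met
10. instrument calibration 961 days ago vs limit 730 → not met
11. open corrective-action items 0 ≤ 0 → met
Not met: 10

10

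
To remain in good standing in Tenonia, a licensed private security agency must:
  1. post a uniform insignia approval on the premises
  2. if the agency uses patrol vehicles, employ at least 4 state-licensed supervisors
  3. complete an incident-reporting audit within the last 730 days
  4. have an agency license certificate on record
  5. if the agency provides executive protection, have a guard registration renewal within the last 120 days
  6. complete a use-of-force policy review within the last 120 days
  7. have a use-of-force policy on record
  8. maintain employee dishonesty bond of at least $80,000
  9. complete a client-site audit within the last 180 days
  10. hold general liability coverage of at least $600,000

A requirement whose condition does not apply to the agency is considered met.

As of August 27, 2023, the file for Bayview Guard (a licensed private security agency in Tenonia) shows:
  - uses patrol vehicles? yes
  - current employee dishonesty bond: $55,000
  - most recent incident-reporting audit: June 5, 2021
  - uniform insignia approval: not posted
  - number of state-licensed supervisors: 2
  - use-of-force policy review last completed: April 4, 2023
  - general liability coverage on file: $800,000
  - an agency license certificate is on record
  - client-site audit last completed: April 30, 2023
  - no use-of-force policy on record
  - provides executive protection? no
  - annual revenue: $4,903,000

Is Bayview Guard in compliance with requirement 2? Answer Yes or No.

2. condition 'uses patrol vehicles' holds; state-licensed supervisors 2 < 4 → not met

No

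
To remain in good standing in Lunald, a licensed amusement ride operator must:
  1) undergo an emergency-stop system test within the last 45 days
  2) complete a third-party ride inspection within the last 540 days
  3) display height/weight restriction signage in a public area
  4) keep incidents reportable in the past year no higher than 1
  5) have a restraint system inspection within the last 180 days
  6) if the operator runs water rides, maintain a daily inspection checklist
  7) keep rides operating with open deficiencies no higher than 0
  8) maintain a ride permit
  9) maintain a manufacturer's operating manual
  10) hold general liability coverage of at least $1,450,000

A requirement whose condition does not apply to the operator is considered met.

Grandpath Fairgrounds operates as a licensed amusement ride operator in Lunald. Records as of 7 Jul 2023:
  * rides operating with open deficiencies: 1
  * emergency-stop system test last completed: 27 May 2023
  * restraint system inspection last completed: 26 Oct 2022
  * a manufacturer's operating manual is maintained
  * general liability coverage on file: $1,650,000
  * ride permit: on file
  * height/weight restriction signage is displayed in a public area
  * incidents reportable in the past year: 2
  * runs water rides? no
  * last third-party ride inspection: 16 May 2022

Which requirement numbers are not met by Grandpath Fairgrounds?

1. emergency-stop system test 41 days ago vs limit 45 → met
2. third-party ride inspection 417 days ago vs limit 540 → met
3. height/weight restriction signage present → met
4. incidents reportable in the past year 2 > 1 → not met
5. restraint system inspection 254 days ago vs limit 180 → not met
6. condition 'runs water rides' does not hold → requirement n/a → met
7. rides operating with open deficiencies 1 > 0 → not met
8. ride permit present → met
9. manufacturer's operating manual present → met
10. general liability coverage $1,650,000 ≥ $1,450,000 → met
Not met: 4, 5, 7

4, 5, 7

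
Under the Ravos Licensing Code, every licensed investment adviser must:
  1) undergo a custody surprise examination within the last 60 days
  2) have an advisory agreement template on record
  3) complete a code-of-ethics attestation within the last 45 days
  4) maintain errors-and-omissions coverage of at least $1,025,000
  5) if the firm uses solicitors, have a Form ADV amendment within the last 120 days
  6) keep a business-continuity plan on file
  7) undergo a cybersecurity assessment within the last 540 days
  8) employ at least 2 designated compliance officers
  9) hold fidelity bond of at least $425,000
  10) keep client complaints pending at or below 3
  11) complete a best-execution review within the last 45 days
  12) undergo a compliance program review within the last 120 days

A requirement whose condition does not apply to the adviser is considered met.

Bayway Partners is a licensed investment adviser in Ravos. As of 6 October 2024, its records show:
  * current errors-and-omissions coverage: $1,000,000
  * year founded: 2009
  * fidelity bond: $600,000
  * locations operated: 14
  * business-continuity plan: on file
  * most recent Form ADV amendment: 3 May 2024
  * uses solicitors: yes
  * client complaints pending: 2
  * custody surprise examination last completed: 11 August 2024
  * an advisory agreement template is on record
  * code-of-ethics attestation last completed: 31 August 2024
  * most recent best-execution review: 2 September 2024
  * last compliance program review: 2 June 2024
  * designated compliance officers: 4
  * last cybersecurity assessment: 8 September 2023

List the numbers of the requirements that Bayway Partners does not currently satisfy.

1. custody surprise examination 56 days ago vs limit 60 → met
2. advisory agreement template present → met
3. code-of-ethics attestation 36 days ago vs limit 45 → met
4. errors-and-omissions coverage $1,000,000 < $1,025,000 → not met
5. condition 'uses solicitors' holds; Form ADV amendment 156 days ago vs limit 120 → not met
6. business-continuity plan present → met
7. cybersecurity assessment 394 days ago vs limit 540 → met
8. designated compliance officers 4 ≥ 2 → met
9. fidelity bond $600,000 ≥ $425,000 → met
10. client complaints pending 2 ≤ 3 → met
11. best-execution review 34 days ago vs limit 45 → met
12. compliance program review 126 days ago vs limit 120 → not met
Not met: 4, 5, 12

4, 5, 12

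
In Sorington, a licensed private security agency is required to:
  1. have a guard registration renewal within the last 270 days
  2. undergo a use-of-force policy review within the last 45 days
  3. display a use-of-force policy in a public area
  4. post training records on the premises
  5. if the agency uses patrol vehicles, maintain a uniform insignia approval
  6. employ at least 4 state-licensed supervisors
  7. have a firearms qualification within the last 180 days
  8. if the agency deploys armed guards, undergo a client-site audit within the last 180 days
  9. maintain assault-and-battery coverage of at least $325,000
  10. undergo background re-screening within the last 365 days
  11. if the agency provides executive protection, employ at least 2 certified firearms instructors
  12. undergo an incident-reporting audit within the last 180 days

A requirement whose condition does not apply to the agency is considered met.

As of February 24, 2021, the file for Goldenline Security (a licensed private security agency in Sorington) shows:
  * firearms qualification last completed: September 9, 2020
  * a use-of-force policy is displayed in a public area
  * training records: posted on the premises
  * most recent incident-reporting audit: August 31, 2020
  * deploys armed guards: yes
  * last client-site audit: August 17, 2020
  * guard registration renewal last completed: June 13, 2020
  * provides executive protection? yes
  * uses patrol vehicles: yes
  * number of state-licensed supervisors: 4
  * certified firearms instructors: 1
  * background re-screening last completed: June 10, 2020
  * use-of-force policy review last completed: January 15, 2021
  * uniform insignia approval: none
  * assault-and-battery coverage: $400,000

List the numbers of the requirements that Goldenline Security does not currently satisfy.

1. guard registration renewal 256 days ago vs limit 270 → met
2. use-of-force policy review 40 days ago vs limit 45 → met
3. use-of-force policy present → met
4. training records present → met
5. condition 'uses patrol vehicles' holds; uniform insignia approval absent → not met
6. state-licensed supervisors 4 ≥ 4 → met
7. firearms qualification 168 days ago vs limit 180 → met
8. condition 'deploys armed guards' holds; client-site audit 191 days ago vs limit 180 → not met
9. assault-and-battery coverage $400,000 ≥ $325,000 → met
10. background re-screening 259 days ago vs limit 365 → met
11. condition 'provides executive protection' holds; certified firearms instructors 1 < 2 → not met
12. incident-reporting audit 177 days ago vs limit 180 → met
Not met: 5, 8, 11

5, 8, 11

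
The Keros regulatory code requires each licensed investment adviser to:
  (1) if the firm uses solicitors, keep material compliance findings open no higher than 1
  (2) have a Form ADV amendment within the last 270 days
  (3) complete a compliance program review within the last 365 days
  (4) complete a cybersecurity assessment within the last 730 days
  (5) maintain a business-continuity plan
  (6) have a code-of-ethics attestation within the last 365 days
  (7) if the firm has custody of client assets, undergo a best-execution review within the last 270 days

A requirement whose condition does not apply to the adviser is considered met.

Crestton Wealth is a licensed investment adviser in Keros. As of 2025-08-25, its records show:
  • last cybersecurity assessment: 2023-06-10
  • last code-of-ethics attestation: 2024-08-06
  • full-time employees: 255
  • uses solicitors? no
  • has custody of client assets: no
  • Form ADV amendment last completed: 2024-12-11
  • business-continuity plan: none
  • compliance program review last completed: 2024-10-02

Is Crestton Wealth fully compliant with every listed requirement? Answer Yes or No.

No

1. condition 'uses solicitors' does not hold → requirement n/a → met
2. Form ADV amendment 257 days ago vs limit 270 → met
3. compliance program review 327 days ago vs limit 365 → met
4. cybersecurity assessment 807 days ago vs limit 730 → not met
5. business-continuity plan absent → not met
6. code-of-ethics attestation 384 days ago vs limit 365 → not met
7. condition 'has custody of client assets' does not hold → requirement n/a → met
Not met: 4, 5, 6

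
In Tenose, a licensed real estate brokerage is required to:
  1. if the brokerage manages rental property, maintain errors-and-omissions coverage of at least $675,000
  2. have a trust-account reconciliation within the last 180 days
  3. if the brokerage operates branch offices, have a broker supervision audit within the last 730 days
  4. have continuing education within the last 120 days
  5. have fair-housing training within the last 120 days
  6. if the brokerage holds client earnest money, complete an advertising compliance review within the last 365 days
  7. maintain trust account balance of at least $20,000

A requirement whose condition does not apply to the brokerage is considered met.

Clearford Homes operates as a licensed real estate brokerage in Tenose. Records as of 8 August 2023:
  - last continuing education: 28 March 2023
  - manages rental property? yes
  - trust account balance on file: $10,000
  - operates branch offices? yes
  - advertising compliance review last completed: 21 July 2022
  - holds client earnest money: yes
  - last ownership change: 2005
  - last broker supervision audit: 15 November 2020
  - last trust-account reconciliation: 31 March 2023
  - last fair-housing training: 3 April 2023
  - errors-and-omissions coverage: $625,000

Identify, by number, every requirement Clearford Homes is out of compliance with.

1, 3, 4, 5, 6, 7

1. condition 'manages rental property' holds; errors-and-omissions coverage $625,000 < $675,000 → not met
2. trust-account reconciliation 130 days ago vs limit 180 → met
3. condition 'operates branch offices' holds; broker supervision audit 996 days ago vs limit 730 → not met
4. continuing education 133 days ago vs limit 120 → not met
5. fair-housing training 127 days ago vs limit 120 → not met
6. condition 'holds client earnest money' holds; advertising compliance review 383 days ago vs limit 365 → not met
7. trust account balance $10,000 < $20,000 → not met
Not met: 1, 3, 4, 5, 6, 7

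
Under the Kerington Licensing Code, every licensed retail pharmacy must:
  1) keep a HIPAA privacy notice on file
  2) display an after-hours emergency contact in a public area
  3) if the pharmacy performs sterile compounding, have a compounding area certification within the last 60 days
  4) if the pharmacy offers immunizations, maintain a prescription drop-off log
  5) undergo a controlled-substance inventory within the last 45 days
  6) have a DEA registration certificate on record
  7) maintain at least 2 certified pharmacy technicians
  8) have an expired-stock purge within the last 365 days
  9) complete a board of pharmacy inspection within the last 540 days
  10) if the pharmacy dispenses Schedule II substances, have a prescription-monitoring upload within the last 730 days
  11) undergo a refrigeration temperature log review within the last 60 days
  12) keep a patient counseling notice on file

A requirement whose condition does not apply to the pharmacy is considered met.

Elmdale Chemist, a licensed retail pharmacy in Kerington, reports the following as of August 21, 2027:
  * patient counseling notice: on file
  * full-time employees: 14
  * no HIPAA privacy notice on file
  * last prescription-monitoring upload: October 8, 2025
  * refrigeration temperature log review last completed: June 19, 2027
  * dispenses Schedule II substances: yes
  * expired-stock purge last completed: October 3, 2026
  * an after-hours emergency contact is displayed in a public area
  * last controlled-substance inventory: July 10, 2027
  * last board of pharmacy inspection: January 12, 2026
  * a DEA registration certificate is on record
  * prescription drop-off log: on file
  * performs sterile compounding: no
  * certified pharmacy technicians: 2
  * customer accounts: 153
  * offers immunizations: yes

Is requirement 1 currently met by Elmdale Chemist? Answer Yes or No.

No

1. HIPAA privacy notice absent → not met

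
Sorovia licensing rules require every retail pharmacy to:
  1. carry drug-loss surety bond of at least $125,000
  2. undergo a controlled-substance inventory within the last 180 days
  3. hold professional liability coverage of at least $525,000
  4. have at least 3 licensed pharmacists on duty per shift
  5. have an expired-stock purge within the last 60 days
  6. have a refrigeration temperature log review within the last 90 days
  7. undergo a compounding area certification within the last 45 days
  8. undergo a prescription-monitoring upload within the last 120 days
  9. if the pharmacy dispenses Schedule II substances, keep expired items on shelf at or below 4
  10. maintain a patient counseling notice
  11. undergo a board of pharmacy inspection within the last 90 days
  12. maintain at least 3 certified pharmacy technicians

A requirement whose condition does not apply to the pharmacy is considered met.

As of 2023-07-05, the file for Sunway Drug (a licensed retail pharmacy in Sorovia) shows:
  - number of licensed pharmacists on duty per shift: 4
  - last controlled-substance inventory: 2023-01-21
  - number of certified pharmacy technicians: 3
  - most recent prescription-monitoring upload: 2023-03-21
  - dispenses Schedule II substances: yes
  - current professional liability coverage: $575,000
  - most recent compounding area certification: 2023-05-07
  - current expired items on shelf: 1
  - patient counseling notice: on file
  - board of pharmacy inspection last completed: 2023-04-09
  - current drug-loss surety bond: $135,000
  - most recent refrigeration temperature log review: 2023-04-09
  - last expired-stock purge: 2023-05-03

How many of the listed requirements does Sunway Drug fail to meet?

2

1. drug-loss surety bond $135,000 ≥ $125,000 → met
2. controlled-substance inventory 165 days ago vs limit 180 → met
3. professional liability coverage $575,000 ≥ $525,000 → met
4. licensed pharmacists on duty per shift 4 ≥ 3 → met
5. expired-stock purge 63 days ago vs limit 60 → not met
6. refrigeration temperature log review 87 days ago vs limit 90 → met
7. compounding area certification 59 days ago vs limit 45 → not met
8. prescription-monitoring upload 106 days ago vs limit 120 → met
9. condition 'dispenses Schedule II substances' holds; expired items on shelf 1 ≤ 4 → met
10. patient counseling notice present → met
11. board of pharmacy inspection 87 days ago vs limit 90 → met
12. certified pharmacy technicians 3 ≥ 3 → met
Not met: 2 of 12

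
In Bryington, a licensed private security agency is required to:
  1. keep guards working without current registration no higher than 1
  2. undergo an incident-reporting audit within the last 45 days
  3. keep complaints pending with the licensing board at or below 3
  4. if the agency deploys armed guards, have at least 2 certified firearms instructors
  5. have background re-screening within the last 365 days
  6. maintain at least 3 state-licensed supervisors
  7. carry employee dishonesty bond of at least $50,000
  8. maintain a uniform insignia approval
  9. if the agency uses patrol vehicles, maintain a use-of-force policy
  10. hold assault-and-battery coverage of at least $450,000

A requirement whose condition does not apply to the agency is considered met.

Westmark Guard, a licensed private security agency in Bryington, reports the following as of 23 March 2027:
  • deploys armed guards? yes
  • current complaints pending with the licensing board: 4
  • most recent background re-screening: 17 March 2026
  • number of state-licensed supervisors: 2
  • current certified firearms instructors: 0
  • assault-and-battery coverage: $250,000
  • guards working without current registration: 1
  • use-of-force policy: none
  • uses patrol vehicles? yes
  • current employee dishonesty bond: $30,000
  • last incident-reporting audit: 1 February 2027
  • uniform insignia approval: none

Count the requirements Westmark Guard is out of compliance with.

9

1. guards working without current registration 1 ≤ 1 → met
2. incident-reporting audit 50 days ago vs limit 45 → not met
3. complaints pending with the licensing board 4 > 3 → not met
4. condition 'deploys armed guards' holds; certified firearms instructors 0 < 2 → not met
5. background re-screening 371 days ago vs limit 365 → not met
6. state-licensed supervisors 2 < 3 → not met
7. employee dishonesty bond $30,000 < $50,000 → not met
8. uniform insignia approval absent → not met
9. condition 'uses patrol vehicles' holds; use-of-force policy absent → not met
10. assault-and-battery coverage $250,000 < $450,000 → not met
Not met: 9 of 10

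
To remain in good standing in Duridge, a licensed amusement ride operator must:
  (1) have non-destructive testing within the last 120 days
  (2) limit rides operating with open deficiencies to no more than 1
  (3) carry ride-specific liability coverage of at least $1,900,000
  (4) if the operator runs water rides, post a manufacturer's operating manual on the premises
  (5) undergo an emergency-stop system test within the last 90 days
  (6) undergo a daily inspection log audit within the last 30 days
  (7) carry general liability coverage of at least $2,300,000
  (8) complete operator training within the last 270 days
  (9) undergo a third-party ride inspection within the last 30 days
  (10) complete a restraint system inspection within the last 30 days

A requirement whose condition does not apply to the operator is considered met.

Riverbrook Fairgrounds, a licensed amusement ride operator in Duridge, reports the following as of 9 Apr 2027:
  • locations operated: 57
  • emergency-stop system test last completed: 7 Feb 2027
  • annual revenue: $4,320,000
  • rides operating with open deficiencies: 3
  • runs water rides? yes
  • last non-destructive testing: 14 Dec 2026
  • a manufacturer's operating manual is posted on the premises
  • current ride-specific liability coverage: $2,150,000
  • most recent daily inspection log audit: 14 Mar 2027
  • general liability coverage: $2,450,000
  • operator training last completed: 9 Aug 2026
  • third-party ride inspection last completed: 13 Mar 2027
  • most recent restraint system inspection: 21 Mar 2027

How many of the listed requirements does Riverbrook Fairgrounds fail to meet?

1. non-destructive testing 116 days ago vs limit 120 → met
2. rides operating with open deficiencies 3 > 1 → not met
3. ride-specific liability coverage $2,150,000 ≥ $1,900,000 → met
4. condition 'runs water rides' holds; manufacturer's operating manual present → met
5. emergency-stop system test 61 days ago vs limit 90 → met
6. daily inspection log audit 26 days ago vs limit 30 → met
7. general liability coverage $2,450,000 ≥ $2,300,000 → met
8. operator training 243 days ago vs limit 270 → met
9. third-party ride inspection 27 days ago vs limit 30 → met
10. restraint system inspection 19 days ago vs limit 30 → met
Not met: 1 of 10

1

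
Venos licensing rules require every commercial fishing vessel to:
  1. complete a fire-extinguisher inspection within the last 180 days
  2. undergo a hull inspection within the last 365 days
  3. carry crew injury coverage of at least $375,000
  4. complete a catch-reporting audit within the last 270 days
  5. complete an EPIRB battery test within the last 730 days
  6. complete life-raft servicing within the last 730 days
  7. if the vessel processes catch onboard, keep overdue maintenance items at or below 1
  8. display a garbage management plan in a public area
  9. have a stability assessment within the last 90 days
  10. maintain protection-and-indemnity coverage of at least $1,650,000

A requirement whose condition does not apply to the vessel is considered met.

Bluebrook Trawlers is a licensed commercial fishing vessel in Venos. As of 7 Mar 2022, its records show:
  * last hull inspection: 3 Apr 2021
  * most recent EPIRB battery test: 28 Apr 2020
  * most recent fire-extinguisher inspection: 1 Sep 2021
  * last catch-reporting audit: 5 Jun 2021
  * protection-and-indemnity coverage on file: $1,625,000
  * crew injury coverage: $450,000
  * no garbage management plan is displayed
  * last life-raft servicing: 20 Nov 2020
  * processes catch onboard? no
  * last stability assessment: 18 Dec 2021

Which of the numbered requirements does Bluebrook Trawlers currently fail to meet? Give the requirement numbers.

1. fire-extinguisher inspection 187 days ago vs limit 180 → not met
2. hull inspection 338 days ago vs limit 365 → met
3. crew injury coverage $450,000 ≥ $375,000 → met
4. catch-reporting audit 275 days ago vs limit 270 → not met
5. EPIRB battery test 678 days ago vs limit 730 → met
6. life-raft servicing 472 days ago vs limit 730 → met
7. condition 'processes catch onboard' does not hold → requirement n/a → met
8. garbage management plan absent → not met
9. stability assessment 79 days ago vs limit 90 → met
10. protection-and-indemnity coverage $1,625,000 < $1,650,000 → not met
Not met: 1, 4, 8, 10

1, 4, 8, 10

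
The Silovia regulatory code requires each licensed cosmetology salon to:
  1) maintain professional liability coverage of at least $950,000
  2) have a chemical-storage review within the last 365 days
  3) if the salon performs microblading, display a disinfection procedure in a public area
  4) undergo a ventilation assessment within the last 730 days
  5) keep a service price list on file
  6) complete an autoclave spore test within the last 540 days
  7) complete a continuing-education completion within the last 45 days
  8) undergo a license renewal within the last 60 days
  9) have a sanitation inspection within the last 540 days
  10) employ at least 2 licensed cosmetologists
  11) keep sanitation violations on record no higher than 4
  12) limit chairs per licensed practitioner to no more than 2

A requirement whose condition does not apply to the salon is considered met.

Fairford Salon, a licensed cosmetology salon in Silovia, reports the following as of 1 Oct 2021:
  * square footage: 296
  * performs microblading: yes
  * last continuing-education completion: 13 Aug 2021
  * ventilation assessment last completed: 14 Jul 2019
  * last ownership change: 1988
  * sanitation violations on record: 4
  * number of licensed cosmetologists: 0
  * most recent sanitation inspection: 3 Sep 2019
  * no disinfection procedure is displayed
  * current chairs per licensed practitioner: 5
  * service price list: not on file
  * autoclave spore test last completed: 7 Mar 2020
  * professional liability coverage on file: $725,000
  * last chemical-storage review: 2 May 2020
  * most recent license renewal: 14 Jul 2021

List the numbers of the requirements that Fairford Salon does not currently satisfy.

1, 2, 3, 4, 5, 6, 7, 8, 9, 10, 12

1. professional liability coverage $725,000 < $950,000 → not met
2. chemical-storage review 517 days ago vs limit 365 → not met
3. condition 'performs microblading' holds; disinfection procedure absent → not met
4. ventilation assessment 810 days ago vs limit 730 → not met
5. service price list absent → not met
6. autoclave spore test 573 days ago vs limit 540 → not met
7. continuing-education completion 49 days ago vs limit 45 → not met
8. license renewal 79 days ago vs limit 60 → not met
9. sanitation inspection 759 days ago vs limit 540 → not met
10. licensed cosmetologists 0 < 2 → not met
11. sanitation violations on record 4 ≤ 4 → met
12. chairs per licensed practitioner 5 > 2 → not met
Not met: 1, 2, 3, 4, 5, 6, 7, 8, 9, 10, 12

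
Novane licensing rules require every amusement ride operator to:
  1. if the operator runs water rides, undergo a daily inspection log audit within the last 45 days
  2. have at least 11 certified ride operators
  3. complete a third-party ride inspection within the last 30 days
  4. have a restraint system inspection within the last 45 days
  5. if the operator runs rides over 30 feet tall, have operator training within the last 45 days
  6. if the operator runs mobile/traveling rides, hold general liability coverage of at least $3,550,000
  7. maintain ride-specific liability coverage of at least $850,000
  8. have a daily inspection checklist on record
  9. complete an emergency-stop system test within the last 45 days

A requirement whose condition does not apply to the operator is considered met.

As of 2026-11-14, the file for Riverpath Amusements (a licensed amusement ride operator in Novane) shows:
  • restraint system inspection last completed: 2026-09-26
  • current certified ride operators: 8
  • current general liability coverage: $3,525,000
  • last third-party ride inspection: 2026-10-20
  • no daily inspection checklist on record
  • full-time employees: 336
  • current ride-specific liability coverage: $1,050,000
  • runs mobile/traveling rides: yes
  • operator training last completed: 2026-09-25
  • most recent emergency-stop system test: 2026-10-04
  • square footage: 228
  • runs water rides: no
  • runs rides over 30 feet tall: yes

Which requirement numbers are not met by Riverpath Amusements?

1. condition 'runs water rides' does not hold → requirement n/a → met
2. certified ride operators 8 < 11 → not met
3. third-party ride inspection 25 days ago vs limit 30 → met
4. restraint system inspection 49 days ago vs limit 45 → not met
5. condition 'runs rides over 30 feet tall' holds; operator training 50 days ago vs limit 45 → not met
6. condition 'runs mobile/traveling rides' holds; general liability coverage $3,525,000 < $3,550,000 → not met
7. ride-specific liability coverage $1,050,000 ≥ $850,000 → met
8. daily inspection checklist absent → not met
9. emergency-stop system test 41 days ago vs limit 45 → met
Not met: 2, 4, 5, 6, 8

2, 4, 5, 6, 8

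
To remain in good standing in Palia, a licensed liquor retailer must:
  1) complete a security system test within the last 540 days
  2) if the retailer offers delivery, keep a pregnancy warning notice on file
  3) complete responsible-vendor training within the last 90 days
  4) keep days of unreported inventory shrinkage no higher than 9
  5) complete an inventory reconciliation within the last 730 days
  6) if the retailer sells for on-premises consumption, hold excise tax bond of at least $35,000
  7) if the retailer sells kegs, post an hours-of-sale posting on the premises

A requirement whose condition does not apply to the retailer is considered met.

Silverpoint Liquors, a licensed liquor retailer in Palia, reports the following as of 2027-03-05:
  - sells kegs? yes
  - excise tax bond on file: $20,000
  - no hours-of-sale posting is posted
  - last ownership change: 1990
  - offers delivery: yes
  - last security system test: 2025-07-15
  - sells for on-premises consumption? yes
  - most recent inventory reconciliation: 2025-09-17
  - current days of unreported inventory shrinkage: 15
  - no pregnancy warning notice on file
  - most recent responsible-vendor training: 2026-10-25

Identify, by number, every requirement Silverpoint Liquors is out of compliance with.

1. security system test 598 days ago vs limit 540 → not met
2. condition 'offers delivery' holds; pregnancy warning notice absent → not met
3. responsible-vendor training 131 days ago vs limit 90 → not met
4. days of unreported inventory shrinkage 15 > 9 → not met
5. inventory reconciliation 534 days ago vs limit 730 → met
6. condition 'sells for on-premises consumption' holds; excise tax bond $20,000 < $35,000 → not met
7. condition 'sells kegs' holds; hours-of-sale posting absent → not met
Not met: 1, 2, 3, 4, 6, 7

1, 2, 3, 4, 6, 7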